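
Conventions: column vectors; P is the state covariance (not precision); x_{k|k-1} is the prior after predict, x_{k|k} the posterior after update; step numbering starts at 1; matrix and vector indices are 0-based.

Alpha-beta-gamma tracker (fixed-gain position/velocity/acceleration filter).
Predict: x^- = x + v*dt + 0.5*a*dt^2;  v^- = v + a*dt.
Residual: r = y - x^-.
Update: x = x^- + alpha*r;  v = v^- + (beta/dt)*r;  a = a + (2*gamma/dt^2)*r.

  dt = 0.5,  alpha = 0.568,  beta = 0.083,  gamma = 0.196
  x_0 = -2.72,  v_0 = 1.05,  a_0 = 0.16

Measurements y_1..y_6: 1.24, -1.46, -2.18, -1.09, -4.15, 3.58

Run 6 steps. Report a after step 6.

step 1: x_pred=-2.1750  r=3.4150  x^+=-0.2353  v^+=1.6969  a^+=5.5147
step 2: x_pred=1.3025  r=-2.7625  x^+=-0.2666  v^+=3.9957  a^+=1.1831
step 3: x_pred=1.8791  r=-4.0591  x^+=-0.4265  v^+=3.9134  a^+=-5.1816
step 4: x_pred=0.8826  r=-1.9726  x^+=-0.2379  v^+=0.9952  a^+=-8.2746
step 5: x_pred=-0.7746  r=-3.3754  x^+=-2.6918  v^+=-3.7024  a^+=-13.5672
step 6: x_pred=-6.2389  r=9.8189  x^+=-0.6618  v^+=-8.8561  a^+=1.8289

a_post = 1.8289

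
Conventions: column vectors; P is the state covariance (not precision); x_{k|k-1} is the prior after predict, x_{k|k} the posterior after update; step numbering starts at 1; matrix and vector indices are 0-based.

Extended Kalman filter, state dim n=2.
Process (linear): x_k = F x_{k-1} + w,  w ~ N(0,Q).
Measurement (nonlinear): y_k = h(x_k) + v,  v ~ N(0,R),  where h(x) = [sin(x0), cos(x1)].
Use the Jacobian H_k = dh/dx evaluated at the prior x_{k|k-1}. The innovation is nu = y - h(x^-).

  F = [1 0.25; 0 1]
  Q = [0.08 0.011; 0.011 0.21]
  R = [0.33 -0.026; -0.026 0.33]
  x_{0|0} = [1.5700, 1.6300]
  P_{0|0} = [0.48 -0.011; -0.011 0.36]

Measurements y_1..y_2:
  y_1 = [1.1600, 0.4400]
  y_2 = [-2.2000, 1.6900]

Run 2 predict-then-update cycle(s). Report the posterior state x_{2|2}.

x_post = [3.8018, 0.7185]

step 1: x^-=[1.9775, 1.6300]  P^-=[0.5770 0.0900; 0.0900 0.5700]  H_jac=[-0.3956 0.0000; 0.0000 -0.9982]  S=[0.4203 0.0095; 0.0095 0.8980]  K=[-0.5409 -0.0943; -0.0703 -0.6329]  nu=[0.2416, 0.4992]  x^+=[1.7998, 1.2971]  P^+=[0.4451 0.0171; 0.0171 0.2074]
step 2: x^-=[2.1240, 1.2971]  P^-=[0.5466 0.0799; 0.0799 0.4174]  H_jac=[-0.5254 0.0000; 0.0000 -0.9628]  S=[0.4809 0.0144; 0.0144 0.7169]  K=[-0.5943 -0.0954; -0.0706 -0.5591]  nu=[-3.0508, 1.4197]  x^+=[3.8018, 0.7185]  P^+=[0.3685 0.0166; 0.0166 0.1897]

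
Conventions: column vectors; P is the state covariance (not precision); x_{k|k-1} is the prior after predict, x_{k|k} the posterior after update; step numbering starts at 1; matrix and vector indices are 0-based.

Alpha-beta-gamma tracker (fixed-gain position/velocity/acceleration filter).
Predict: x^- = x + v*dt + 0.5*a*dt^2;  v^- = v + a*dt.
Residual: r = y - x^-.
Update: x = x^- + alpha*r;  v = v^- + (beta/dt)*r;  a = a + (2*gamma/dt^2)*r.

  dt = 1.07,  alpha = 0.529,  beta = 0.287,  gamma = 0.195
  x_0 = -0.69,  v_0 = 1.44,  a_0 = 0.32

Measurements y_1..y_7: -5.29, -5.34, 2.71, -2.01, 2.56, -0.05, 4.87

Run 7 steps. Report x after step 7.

step 1: x_pred=1.0340  r=-6.3240  x^+=-2.3114  v^+=0.0862  a^+=-1.8342
step 2: x_pred=-3.2692  r=-2.0708  x^+=-4.3647  v^+=-2.4319  a^+=-2.5396
step 3: x_pred=-8.4206  r=11.1306  x^+=-2.5325  v^+=-2.1638  a^+=1.2519
step 4: x_pred=-4.1311  r=2.1211  x^+=-3.0090  v^+=-0.2553  a^+=1.9745
step 5: x_pred=-2.1519  r=4.7119  x^+=0.3407  v^+=3.1212  a^+=3.5795
step 6: x_pred=5.7295  r=-5.7795  x^+=2.6721  v^+=5.4011  a^+=1.6108
step 7: x_pred=9.3734  r=-4.5034  x^+=6.9911  v^+=5.9167  a^+=0.0767

x_post = 6.9911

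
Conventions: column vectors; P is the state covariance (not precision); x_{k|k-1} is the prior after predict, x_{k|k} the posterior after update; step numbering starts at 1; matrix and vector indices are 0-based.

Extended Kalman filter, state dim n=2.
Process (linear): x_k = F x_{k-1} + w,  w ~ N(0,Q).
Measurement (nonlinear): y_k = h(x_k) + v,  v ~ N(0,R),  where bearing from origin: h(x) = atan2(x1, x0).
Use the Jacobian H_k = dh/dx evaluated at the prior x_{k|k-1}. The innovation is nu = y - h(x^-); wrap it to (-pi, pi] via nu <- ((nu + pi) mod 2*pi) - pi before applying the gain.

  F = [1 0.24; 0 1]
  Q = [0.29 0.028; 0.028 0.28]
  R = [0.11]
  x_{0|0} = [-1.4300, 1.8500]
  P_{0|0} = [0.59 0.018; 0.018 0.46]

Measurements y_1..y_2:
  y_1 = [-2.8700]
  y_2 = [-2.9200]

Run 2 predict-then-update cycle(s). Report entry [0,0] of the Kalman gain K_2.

step 1: x^-=[-0.9860, 1.8500]  P^-=[0.9151 0.1564; 0.1564 0.7400]  H_jac=[-0.4210 -0.2244]  S=[0.3390]  K=[-1.2400; -0.6840]  nu=[1.3527]  x^+=[-2.6634, 0.9247]  P^+=[0.3939 -0.1311; -0.1311 0.5814]
step 2: x^-=[-2.4415, 0.9247]  P^-=[0.6545 0.0364; 0.0364 0.8614]  H_jac=[-0.1357 -0.3582]  S=[0.2361]  K=[-0.4313; -1.3277]  nu=[0.5836]  x^+=[-2.6932, 0.1498]  P^+=[0.6105 -0.0988; -0.0988 0.4452]

K[0,0] = -0.4313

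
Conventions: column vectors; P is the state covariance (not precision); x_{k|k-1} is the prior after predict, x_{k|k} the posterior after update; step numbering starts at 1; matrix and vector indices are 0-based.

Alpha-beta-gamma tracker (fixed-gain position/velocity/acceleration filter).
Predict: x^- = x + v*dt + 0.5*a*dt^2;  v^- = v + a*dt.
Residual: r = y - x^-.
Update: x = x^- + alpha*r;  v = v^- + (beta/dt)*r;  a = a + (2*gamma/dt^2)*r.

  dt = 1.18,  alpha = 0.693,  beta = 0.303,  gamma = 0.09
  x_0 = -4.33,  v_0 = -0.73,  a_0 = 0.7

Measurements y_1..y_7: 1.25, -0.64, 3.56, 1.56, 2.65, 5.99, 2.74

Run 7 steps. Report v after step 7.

v_post = -0.5028

step 1: x_pred=-4.7041  r=5.9541  x^+=-0.5779  v^+=1.6249  a^+=1.4697
step 2: x_pred=2.3627  r=-3.0027  x^+=0.2818  v^+=2.5881  a^+=1.0815
step 3: x_pred=4.0887  r=-0.5287  x^+=3.7223  v^+=3.7285  a^+=1.0132
step 4: x_pred=8.8274  r=-7.2674  x^+=3.7911  v^+=3.0580  a^+=0.0737
step 5: x_pred=7.4508  r=-4.8008  x^+=4.1239  v^+=1.9122  a^+=-0.5469
step 6: x_pred=5.9995  r=-0.0095  x^+=5.9929  v^+=1.2644  a^+=-0.5481
step 7: x_pred=7.1033  r=-4.3633  x^+=4.0795  v^+=-0.5028  a^+=-1.1122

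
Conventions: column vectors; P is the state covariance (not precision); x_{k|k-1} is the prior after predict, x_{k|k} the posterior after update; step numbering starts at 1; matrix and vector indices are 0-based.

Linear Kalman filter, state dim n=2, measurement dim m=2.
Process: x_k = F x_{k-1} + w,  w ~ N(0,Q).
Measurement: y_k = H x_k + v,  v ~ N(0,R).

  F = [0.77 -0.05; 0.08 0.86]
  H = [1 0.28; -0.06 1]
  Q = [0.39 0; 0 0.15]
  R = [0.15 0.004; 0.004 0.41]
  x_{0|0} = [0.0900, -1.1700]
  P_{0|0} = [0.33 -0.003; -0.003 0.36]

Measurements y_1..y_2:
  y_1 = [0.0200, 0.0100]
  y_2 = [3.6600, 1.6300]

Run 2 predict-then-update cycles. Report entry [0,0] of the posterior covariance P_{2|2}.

P_post[0,0] = 0.1206

step 1: x^-=[0.1278, -0.9990]  P^-=[0.5868 0.0029; 0.0029 0.4180]  S=[0.7712 0.0886; 0.0886 0.8297]  K=[0.7760 -0.1219; 0.0988 0.4930]  nu=[0.1719, 1.0167]  x^+=[0.1373, -0.4808]  P^+=[0.1269 -0.0392; -0.0392 0.2002]
step 2: x^-=[0.1298, -0.4025]  P^-=[0.4688 -0.0266; -0.0266 0.2934]  S=[0.6269 0.0319; 0.0319 0.7083]  K=[0.7415 -0.1107; 0.0676 0.4135]  nu=[3.6429, 2.0403]  x^+=[2.6053, 0.6873]  P^+=[0.1206 -0.0352; -0.0352 0.1677]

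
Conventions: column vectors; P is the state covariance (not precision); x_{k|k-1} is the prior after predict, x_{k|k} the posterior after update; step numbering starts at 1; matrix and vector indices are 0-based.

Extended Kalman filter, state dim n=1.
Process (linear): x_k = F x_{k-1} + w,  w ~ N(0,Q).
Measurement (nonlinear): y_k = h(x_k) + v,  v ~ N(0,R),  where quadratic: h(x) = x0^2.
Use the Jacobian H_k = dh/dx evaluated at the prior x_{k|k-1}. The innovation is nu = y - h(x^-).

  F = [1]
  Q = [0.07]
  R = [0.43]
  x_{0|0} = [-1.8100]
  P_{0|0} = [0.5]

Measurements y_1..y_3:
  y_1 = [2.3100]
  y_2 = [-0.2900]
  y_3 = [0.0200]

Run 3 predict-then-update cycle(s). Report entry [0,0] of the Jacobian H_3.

step 1: x^-=[-1.8100]  P^-=[0.5700]  H_jac=[-3.6200]  S=[7.8995]  K=[-0.2612]  nu=[-0.9661]  x^+=[-1.5576]  P^+=[0.0310]
step 2: x^-=[-1.5576]  P^-=[0.1010]  H_jac=[-3.1153]  S=[1.4105]  K=[-0.2231]  nu=[-2.7163]  x^+=[-0.9515]  P^+=[0.0308]
step 3: x^-=[-0.9515]  P^-=[0.1008]  H_jac=[-1.9031]  S=[0.7951]  K=[-0.2413]  nu=[-0.8854]  x^+=[-0.7379]  P^+=[0.0545]

H_jac[0,0] = -1.9031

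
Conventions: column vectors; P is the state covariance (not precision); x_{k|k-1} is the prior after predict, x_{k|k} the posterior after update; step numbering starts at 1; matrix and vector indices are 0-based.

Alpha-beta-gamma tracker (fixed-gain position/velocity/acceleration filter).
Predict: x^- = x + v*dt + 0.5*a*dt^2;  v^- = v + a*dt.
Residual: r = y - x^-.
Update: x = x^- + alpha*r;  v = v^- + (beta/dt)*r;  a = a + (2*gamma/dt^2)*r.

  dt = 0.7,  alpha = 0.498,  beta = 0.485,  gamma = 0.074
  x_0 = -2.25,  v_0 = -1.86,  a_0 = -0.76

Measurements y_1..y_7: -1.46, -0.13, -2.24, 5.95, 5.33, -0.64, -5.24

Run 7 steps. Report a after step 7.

step 1: x_pred=-3.7382  r=2.2782  x^+=-2.6037  v^+=-0.8135  a^+=-0.0719
step 2: x_pred=-3.1907  r=3.0607  x^+=-1.6665  v^+=1.2568  a^+=0.8526
step 3: x_pred=-0.5779  r=-1.6621  x^+=-1.4056  v^+=0.7020  a^+=0.3505
step 4: x_pred=-0.8283  r=6.7783  x^+=2.5473  v^+=5.6438  a^+=2.3979
step 5: x_pred=7.0854  r=-1.7554  x^+=6.2112  v^+=6.1060  a^+=1.8677
step 6: x_pred=10.9430  r=-11.5830  x^+=5.1747  v^+=-0.6120  a^+=-1.6309
step 7: x_pred=4.3467  r=-9.5867  x^+=-0.4275  v^+=-8.3958  a^+=-4.5265

a_post = -4.5265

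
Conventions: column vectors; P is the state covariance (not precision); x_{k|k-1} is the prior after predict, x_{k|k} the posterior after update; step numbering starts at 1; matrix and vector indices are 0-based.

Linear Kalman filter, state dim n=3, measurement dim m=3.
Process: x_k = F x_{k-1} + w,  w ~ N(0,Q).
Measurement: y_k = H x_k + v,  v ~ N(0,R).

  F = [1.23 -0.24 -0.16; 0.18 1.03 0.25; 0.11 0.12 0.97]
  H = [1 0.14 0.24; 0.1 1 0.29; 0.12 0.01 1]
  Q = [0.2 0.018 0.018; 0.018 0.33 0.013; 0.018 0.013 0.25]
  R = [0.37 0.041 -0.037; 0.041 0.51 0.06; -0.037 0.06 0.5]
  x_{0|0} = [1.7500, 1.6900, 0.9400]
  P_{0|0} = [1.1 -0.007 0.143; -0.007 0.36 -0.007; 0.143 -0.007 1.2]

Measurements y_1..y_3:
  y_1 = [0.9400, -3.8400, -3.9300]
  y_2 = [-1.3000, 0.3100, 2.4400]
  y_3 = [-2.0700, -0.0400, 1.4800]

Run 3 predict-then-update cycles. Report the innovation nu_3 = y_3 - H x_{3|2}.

innov = [-2.2331, 0.5095, 1.5927]

step 1: x^-=[1.5965, 2.2907, 1.3071]  P^-=[1.8630 0.1574 0.1392; 0.1574 0.8292 0.3910; 0.1392 0.3910 1.4263]  S=[2.4685 0.7557 0.7332; 0.7557 1.7442 0.9342; 0.7332 0.9342 1.9948]  K=[0.8300 -0.0986 -0.0762; -0.0130 0.5877 -0.0608; -0.0193 0.1140 0.6791]  nu=[-1.2909, -6.6694, -5.4516]  x^+=[1.5980, -1.2806, -3.1300]  P^+=[0.3364 -0.0211 -0.1149; -0.0211 0.2962 0.0049; -0.1149 0.0049 0.3608]
step 2: x^-=[2.7737, -1.8138, -3.0140]  P^-=[0.7933 -0.0542 -0.1399; -0.0542 0.6621 0.1228; -0.1399 0.1228 0.5739]  S=[1.1353 0.1886 0.0690; 0.1886 1.2805 0.3403; 0.0690 0.3403 1.0541]  K=[0.6821 -0.0976 -0.0560; -0.0296 0.5616 -0.0628; -0.0316 0.0856 0.5041]  nu=[-3.0964, 2.7205, 5.1393]  x^+=[0.1080, -0.5170, -0.0925]  P^+=[0.2762 -0.0261 -0.0920; -0.0261 0.2830 0.0037; -0.0920 0.0037 0.2694]
step 3: x^-=[0.2718, -0.5362, -0.1399]  P^-=[0.6930 -0.0600 -0.1068; -0.0600 0.6400 0.1005; -0.1068 0.1005 0.4914]  S=[1.0425 0.1679 0.0678; 0.1679 1.2383 0.2963; 0.0678 0.2963 0.9777]  K=[0.6502 -0.0959 -0.0408; -0.0338 0.5554 -0.0641; -0.0189 0.0781 0.4682]  nu=[-2.2331, 0.5095, 1.5927]  x^+=[-1.2940, -0.2798, 0.6877]  P^+=[0.2615 -0.0273 -0.0813; -0.0273 0.2799 0.0030; -0.0813 0.0030 0.2492]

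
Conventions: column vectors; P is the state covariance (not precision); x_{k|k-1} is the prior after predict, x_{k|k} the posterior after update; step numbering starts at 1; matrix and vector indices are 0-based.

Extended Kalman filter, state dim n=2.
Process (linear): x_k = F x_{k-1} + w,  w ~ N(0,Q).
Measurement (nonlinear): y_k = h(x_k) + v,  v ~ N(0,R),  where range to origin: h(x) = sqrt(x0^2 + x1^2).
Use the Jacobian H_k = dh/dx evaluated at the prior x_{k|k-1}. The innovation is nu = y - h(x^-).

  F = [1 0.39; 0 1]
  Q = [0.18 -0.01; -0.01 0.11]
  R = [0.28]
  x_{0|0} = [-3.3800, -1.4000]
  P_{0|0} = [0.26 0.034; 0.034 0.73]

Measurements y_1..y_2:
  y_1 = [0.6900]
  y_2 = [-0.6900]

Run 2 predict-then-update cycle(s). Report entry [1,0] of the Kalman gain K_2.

K[1,0] = 0.0078

step 1: x^-=[-3.9260, -1.4000]  P^-=[0.5776 0.3087; 0.3087 0.8400]  H_jac=[-0.9419 -0.3359]  S=[1.0825]  K=[-0.5983; -0.5292]  nu=[-3.4782]  x^+=[-1.8449, 0.4408]  P^+=[0.1900 -0.0341; -0.0341 0.5368]
step 2: x^-=[-1.6730, 0.4408]  P^-=[0.4251 0.1653; 0.1653 0.6468]  H_jac=[-0.9670 0.2548]  S=[0.6380]  K=[-0.5782; 0.0078]  nu=[-2.4201]  x^+=[-0.2736, 0.4219]  P^+=[0.2117 0.1681; 0.1681 0.6468]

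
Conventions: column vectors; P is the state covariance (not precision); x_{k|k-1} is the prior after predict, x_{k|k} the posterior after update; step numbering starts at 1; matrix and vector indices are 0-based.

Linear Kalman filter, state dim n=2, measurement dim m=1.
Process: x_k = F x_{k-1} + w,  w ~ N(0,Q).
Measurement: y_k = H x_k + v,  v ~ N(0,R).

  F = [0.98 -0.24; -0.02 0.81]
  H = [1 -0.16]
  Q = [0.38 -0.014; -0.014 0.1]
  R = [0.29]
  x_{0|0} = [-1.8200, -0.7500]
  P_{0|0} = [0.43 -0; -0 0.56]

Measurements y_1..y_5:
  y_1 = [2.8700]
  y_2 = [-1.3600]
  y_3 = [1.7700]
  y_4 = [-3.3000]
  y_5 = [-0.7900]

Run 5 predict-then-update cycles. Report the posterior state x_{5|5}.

x_post = [-1.1285, -0.0923]

step 1: x^-=[-1.6036, -0.5711]  P^-=[0.8252 -0.1313; -0.1313 0.4676]  S=[1.1692]  K=[0.7238; -0.1763]  nu=[4.3822]  x^+=[1.5681, -1.3436]  P^+=[0.2128 0.0179; 0.0179 0.4313]
step 2: x^-=[1.8592, -1.1197]  P^-=[0.6008 -0.0877; -0.0877 0.3825]  S=[0.9286]  K=[0.6621; -0.1604]  nu=[-3.3983]  x^+=[-0.3907, -0.5747]  P^+=[0.1937 0.0109; 0.0109 0.3586]
step 3: x^-=[-0.2449, -0.4577]  P^-=[0.5816 -0.0788; -0.0788 0.3350]  S=[0.9054]  K=[0.6563; -0.1463]  nu=[1.9417]  x^+=[1.0294, -0.7417]  P^+=[0.1916 0.0081; 0.0081 0.3156]
step 4: x^-=[1.1868, -0.6213]  P^-=[0.5784 -0.0727; -0.0727 0.3069]  S=[0.8995]  K=[0.6559; -0.1354]  nu=[-4.5862]  x^+=[-1.8215, -0.0006]  P^+=[0.1914 0.0072; 0.0072 0.2904]
step 5: x^-=[-1.7849, 0.0360]  P^-=[0.5771 -0.0684; -0.0684 0.2904]  S=[0.8965]  K=[0.6560; -0.1282]  nu=[1.0007]  x^+=[-1.1285, -0.0923]  P^+=[0.1913 0.0069; 0.0069 0.2757]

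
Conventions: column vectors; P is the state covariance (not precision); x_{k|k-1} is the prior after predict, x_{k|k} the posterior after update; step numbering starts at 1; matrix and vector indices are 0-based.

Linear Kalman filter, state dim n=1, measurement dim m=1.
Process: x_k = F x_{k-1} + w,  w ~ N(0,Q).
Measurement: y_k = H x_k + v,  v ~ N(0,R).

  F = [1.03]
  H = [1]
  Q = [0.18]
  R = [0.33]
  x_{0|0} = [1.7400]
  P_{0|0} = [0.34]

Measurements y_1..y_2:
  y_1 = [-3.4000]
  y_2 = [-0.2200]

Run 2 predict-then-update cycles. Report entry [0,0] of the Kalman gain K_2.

step 1: x^-=[1.7922]  P^-=[0.5407]  S=[0.8707]  K=[0.6210]  nu=[-5.1922]  x^+=[-1.4321]  P^+=[0.2049]
step 2: x^-=[-1.4751]  P^-=[0.3974]  S=[0.7274]  K=[0.5463]  nu=[1.2551]  x^+=[-0.7894]  P^+=[0.1803]

K[0,0] = 0.5463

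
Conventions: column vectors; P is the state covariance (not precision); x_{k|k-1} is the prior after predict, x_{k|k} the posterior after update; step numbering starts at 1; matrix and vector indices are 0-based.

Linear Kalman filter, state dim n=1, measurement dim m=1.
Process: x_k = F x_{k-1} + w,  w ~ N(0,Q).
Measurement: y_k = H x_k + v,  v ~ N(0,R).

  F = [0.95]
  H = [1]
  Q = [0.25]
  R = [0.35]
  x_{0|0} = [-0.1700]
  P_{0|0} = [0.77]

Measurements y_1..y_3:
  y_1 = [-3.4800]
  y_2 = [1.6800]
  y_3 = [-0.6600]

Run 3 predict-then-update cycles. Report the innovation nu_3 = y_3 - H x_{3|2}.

step 1: x^-=[-0.1615]  P^-=[0.9449]  S=[1.2949]  K=[0.7297]  nu=[-3.3185]  x^+=[-2.5831]  P^+=[0.2554]
step 2: x^-=[-2.4539]  P^-=[0.4805]  S=[0.8305]  K=[0.5786]  nu=[4.1339]  x^+=[-0.0622]  P^+=[0.2025]
step 3: x^-=[-0.0591]  P^-=[0.4328]  S=[0.7828]  K=[0.5529]  nu=[-0.6009]  x^+=[-0.3913]  P^+=[0.1935]

innov = [-0.6009]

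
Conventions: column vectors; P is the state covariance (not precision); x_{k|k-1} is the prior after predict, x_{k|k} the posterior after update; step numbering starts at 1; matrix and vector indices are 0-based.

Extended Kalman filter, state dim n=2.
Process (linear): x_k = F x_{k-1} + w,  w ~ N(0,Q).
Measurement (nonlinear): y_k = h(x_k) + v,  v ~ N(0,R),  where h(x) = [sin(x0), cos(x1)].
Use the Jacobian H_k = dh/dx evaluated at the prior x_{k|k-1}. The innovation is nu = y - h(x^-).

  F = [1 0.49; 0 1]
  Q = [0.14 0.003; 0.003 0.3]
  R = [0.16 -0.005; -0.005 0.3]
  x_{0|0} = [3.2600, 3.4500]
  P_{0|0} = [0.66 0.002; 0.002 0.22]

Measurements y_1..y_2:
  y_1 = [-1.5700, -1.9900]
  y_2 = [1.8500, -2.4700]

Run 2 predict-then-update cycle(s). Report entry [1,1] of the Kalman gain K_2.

step 1: x^-=[4.9505, 3.4500]  P^-=[0.8548 0.1128; 0.1128 0.5200]  H_jac=[0.2359 0.0000; 0.0000 0.3035]  S=[0.2076 0.0031; 0.0031 0.3479]  K=[0.9701 0.0898; 0.1215 0.4526]  nu=[-0.5982, -1.0372]  x^+=[4.2770, 2.9079]  P^+=[0.6561 0.0728; 0.0728 0.4453]
step 2: x^-=[5.7019, 2.9079]  P^-=[0.9744 0.2940; 0.2940 0.7453]  H_jac=[0.8358 0.0000; 0.0000 -0.2316]  S=[0.8406 -0.0619; -0.0619 0.3400]  K=[0.9670 -0.0242; 0.2584 -0.4606]  nu=[2.3991, -1.4972]  x^+=[8.0581, 4.2175]  P^+=[0.1853 0.0522; 0.0522 0.6023]

K[1,1] = -0.4606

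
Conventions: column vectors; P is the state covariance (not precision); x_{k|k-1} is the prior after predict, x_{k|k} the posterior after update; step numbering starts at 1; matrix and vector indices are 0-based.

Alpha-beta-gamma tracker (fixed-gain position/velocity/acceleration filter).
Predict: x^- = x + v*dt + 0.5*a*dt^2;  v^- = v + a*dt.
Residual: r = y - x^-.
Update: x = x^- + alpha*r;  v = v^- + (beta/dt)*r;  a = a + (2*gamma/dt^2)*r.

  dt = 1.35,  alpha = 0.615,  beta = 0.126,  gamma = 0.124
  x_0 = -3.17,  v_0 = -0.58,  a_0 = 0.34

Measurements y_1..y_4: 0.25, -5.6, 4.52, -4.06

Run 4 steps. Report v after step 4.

v_post = 2.2311

step 1: x_pred=-3.6432  r=3.8932  x^+=-1.2489  v^+=0.2424  a^+=0.8698
step 2: x_pred=-0.1291  r=-5.4709  x^+=-3.4937  v^+=0.9059  a^+=0.1253
step 3: x_pred=-2.1565  r=6.6765  x^+=1.9495  v^+=1.6982  a^+=1.0338
step 4: x_pred=5.1842  r=-9.2442  x^+=-0.5010  v^+=2.2311  a^+=-0.2241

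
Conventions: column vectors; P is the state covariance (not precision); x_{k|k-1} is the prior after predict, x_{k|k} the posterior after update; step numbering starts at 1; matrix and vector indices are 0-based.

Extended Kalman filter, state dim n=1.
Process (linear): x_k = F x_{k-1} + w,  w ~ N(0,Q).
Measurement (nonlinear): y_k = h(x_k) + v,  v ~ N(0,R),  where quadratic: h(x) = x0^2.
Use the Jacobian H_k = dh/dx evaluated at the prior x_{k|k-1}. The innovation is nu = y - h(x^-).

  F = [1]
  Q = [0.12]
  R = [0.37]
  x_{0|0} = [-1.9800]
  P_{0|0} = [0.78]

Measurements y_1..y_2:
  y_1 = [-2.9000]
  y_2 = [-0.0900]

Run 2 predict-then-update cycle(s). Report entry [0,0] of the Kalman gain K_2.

step 1: x^-=[-1.9800]  P^-=[0.9000]  H_jac=[-3.9600]  S=[14.4834]  K=[-0.2461]  nu=[-6.8204]  x^+=[-0.3017]  P^+=[0.0230]
step 2: x^-=[-0.3017]  P^-=[0.1430]  H_jac=[-0.6034]  S=[0.4221]  K=[-0.2044]  nu=[-0.1810]  x^+=[-0.2647]  P^+=[0.1254]

K[0,0] = -0.2044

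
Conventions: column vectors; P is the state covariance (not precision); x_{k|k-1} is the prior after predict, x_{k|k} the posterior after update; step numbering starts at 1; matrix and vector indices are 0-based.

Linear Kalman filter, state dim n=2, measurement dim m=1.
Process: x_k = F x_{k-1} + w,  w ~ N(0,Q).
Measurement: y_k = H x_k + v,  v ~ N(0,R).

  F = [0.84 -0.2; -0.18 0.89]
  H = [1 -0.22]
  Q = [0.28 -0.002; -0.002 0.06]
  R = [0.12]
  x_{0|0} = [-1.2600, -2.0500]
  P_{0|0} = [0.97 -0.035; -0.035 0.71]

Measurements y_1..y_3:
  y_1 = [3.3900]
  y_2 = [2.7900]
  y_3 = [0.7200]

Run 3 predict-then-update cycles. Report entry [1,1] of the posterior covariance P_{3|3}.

step 1: x^-=[-0.6484, -1.5977]  P^-=[1.0046 -0.3025; -0.3025 0.6650]  S=[1.2899]  K=[0.8304; -0.3479]  nu=[3.6869]  x^+=[2.4133, -2.8805]  P^+=[0.1151 0.0702; 0.0702 0.5089]
step 2: x^-=[2.6033, -2.9980]  P^-=[0.3580 -0.0550; -0.0550 0.4443]  S=[0.5237]  K=[0.7067; -0.2916]  nu=[-0.4728]  x^+=[2.2691, -2.8601]  P^+=[0.0965 0.0530; 0.0530 0.3998]
step 3: x^-=[2.4781, -2.9539]  P^-=[0.3463 -0.0462; -0.0462 0.3628]  S=[0.5042]  K=[0.7070; -0.2501]  nu=[-2.4080]  x^+=[0.7757, -2.3518]  P^+=[0.0943 0.0429; 0.0429 0.3313]

P_post[1,1] = 0.3313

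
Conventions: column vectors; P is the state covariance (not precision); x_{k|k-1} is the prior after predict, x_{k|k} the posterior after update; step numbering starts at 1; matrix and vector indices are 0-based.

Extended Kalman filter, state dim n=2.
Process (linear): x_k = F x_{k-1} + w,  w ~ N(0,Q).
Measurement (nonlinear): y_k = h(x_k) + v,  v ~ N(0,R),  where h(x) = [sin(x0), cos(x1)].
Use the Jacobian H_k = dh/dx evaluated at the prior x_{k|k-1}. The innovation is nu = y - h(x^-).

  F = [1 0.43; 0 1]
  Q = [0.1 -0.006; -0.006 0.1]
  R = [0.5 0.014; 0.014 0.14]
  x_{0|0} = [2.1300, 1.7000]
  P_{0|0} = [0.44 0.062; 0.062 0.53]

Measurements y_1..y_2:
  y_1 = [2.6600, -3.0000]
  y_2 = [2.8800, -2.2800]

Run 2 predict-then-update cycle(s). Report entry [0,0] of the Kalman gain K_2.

step 1: x^-=[2.8610, 1.7000]  P^-=[0.6913 0.2839; 0.2839 0.6300]  H_jac=[-0.9609 0.0000; 0.0000 -0.9917]  S=[1.1383 0.2845; 0.2845 0.7595]  K=[-0.5416 -0.1678; -0.0376 -0.8085]  nu=[2.3831, -2.8712]  x^+=[2.0519, 3.9317]  P^+=[0.2843 0.0313; 0.0313 0.1147]
step 2: x^-=[3.7425, 3.9317]  P^-=[0.4324 0.0746; 0.0746 0.2147]  H_jac=[-0.8248 0.0000; 0.0000 0.7104]  S=[0.7942 -0.0297; -0.0297 0.2483]  K=[-0.4431 0.1605; -0.0548 0.6075]  nu=[3.4454, -1.5762]  x^+=[1.9630, 2.7854]  P^+=[0.2659 0.0229; 0.0229 0.1186]

K[0,0] = -0.4431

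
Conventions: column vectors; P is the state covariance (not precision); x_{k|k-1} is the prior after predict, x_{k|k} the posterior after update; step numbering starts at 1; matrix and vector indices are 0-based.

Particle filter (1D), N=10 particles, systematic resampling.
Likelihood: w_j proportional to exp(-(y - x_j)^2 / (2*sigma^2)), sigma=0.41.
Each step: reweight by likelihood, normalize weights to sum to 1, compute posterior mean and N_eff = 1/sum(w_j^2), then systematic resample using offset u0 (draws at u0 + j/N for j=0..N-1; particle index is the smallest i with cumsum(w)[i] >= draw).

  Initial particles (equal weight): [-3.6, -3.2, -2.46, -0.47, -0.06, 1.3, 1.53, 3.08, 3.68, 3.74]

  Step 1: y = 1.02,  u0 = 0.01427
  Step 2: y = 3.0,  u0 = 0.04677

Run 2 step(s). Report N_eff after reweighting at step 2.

N_eff = 4.4135

step 1: w=[0.0000, 0.0000, 0.0000, 0.0011, 0.0242, 0.6159, 0.3588, 0.0000, 0.0000, 0.0000]  mean=1.3477  Neff=1.9658  idx=[4, 5, 5, 5, 5, 5, 5, 6, 6, 6]
step 2: w=[0.0000, 0.0310, 0.0310, 0.0310, 0.0310, 0.0310, 0.0310, 0.2713, 0.2713, 0.2713]  mean=1.4872  Neff=4.4135  idx=[2, 5, 7, 7, 7, 8, 8, 9, 9, 9]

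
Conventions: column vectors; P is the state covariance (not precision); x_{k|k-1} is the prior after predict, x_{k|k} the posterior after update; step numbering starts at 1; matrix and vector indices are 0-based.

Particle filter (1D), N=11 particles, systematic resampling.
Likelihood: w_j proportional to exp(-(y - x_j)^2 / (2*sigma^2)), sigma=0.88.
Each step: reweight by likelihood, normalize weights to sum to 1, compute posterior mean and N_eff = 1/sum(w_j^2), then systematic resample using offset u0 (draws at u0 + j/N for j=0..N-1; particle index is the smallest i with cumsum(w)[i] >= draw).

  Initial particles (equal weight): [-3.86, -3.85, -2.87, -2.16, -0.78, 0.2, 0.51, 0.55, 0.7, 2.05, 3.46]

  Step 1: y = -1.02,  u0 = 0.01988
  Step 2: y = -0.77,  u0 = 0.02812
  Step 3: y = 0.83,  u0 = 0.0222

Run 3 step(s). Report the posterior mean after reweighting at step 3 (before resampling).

post_mean = -0.0642

step 1: w=[0.0022, 0.0023, 0.0444, 0.1747, 0.3895, 0.1546, 0.0892, 0.0823, 0.0599, 0.0009, 0.0000]  mean=-0.6604  Neff=4.4160  idx=[2, 3, 3, 4, 4, 4, 4, 5, 5, 6, 7]
step 2: w=[0.0091, 0.0449, 0.0449, 0.1564, 0.1564, 0.1564, 0.1564, 0.0852, 0.0852, 0.0543, 0.0508]  mean=-0.6184  Neff=8.1962  idx=[1, 3, 3, 4, 4, 5, 6, 6, 7, 8, 9]
step 3: w=[0.0008, 0.0494, 0.0494, 0.0494, 0.0494, 0.0494, 0.0494, 0.0494, 0.2037, 0.2037, 0.2463]  mean=-0.0642  Neff=6.2231  idx=[1, 3, 5, 6, 8, 8, 9, 9, 9, 10, 10]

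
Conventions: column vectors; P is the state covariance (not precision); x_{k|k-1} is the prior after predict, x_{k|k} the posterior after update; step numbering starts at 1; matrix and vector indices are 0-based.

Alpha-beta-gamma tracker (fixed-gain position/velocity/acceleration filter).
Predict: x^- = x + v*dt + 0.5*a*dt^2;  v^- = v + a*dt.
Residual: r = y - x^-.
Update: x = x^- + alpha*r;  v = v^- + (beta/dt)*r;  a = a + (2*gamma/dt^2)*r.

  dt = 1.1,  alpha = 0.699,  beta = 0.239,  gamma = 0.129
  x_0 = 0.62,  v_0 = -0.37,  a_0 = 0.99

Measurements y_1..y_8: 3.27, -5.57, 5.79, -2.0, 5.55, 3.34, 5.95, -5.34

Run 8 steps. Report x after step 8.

step 1: x_pred=0.8119  r=2.4581  x^+=2.5301  v^+=1.2531  a^+=1.5141
step 2: x_pred=4.8245  r=-10.3945  x^+=-2.4412  v^+=0.6601  a^+=-0.7022
step 3: x_pred=-2.1399  r=7.9299  x^+=3.4031  v^+=1.6106  a^+=0.9886
step 4: x_pred=5.7729  r=-7.7729  x^+=0.3396  v^+=1.0093  a^+=-0.6688
step 5: x_pred=1.0452  r=4.5048  x^+=4.1941  v^+=1.2524  a^+=0.2918
step 6: x_pred=5.7482  r=-2.4082  x^+=4.0649  v^+=1.0501  a^+=-0.2217
step 7: x_pred=5.0858  r=0.8642  x^+=5.6899  v^+=0.9940  a^+=-0.0375
step 8: x_pred=6.7606  r=-12.1006  x^+=-1.6977  v^+=-1.6764  a^+=-2.6176

x_post = -1.6977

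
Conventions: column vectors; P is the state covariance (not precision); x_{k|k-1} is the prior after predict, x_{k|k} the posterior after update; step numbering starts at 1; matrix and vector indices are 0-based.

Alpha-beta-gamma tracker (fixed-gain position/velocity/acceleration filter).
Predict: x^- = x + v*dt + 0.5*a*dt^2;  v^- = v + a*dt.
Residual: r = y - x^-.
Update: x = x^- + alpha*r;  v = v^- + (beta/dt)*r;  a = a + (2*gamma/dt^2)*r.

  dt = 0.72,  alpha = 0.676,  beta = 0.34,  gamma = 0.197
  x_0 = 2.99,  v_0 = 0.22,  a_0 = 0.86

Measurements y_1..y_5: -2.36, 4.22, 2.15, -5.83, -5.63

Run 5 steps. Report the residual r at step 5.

step 1: x_pred=3.3713  r=-5.7313  x^+=-0.5031  v^+=-1.8673  a^+=-3.4960
step 2: x_pred=-2.7536  r=6.9736  x^+=1.9605  v^+=-1.0912  a^+=1.8042
step 3: x_pred=1.6425  r=0.5075  x^+=1.9856  v^+=0.4474  a^+=2.1899
step 4: x_pred=2.8753  r=-8.7053  x^+=-3.0095  v^+=-2.0867  a^+=-4.4264
step 5: x_pred=-5.6592  r=0.0292  x^+=-5.6395  v^+=-5.2599  a^+=-4.4042

resid = 0.0292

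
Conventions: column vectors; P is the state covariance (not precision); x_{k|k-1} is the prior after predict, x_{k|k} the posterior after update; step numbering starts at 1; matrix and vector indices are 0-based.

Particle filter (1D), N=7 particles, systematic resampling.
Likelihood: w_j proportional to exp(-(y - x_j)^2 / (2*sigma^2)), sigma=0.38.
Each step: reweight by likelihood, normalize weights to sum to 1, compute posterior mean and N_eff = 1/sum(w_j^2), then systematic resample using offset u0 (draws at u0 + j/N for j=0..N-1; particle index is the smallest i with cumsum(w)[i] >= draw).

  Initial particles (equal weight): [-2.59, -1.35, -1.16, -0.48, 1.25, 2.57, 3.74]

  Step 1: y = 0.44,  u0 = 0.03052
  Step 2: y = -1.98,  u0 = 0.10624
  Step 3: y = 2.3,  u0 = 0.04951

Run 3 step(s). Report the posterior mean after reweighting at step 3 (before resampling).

step 1: w=[0.0000, 0.0001, 0.0009, 0.3406, 0.6584, 0.0000, 0.0000]  mean=0.6583  Neff=1.8199  idx=[3, 3, 3, 4, 4, 4, 4]
step 2: w=[0.3333, 0.3333, 0.3333, 0.0000, 0.0000, 0.0000, 0.0000]  mean=-0.4800  Neff=3.0000  idx=[0, 0, 1, 1, 2, 2, 2]
step 3: w=[0.1429, 0.1429, 0.1429, 0.1429, 0.1429, 0.1429, 0.1429]  mean=-0.4800  Neff=7.0000  idx=[0, 1, 2, 3, 4, 5, 6]

post_mean = -0.4800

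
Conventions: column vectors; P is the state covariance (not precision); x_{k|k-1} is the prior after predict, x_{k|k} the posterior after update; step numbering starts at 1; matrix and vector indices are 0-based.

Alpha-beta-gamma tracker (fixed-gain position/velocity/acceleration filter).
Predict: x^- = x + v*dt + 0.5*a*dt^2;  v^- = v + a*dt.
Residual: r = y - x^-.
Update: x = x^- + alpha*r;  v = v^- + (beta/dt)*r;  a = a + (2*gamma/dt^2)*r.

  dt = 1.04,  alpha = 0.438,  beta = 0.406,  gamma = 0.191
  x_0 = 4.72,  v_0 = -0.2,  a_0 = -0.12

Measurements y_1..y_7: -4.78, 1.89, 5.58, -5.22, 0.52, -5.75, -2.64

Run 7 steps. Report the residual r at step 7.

step 1: x_pred=4.4471  r=-9.2271  x^+=0.4056  v^+=-3.9269  a^+=-3.3788
step 2: x_pred=-5.5056  r=7.3956  x^+=-2.2663  v^+=-4.5538  a^+=-0.7668
step 3: x_pred=-7.4170  r=12.9970  x^+=-1.7243  v^+=-0.2775  a^+=3.8234
step 4: x_pred=0.0549  r=-5.2749  x^+=-2.2555  v^+=1.6397  a^+=1.9605
step 5: x_pred=0.5100  r=0.0100  x^+=0.5144  v^+=3.6825  a^+=1.9640
step 6: x_pred=5.4063  r=-11.1563  x^+=0.5198  v^+=1.3698  a^+=-1.9762
step 7: x_pred=0.8757  r=-3.5157  x^+=-0.6642  v^+=-2.0579  a^+=-3.2179

resid = -3.5157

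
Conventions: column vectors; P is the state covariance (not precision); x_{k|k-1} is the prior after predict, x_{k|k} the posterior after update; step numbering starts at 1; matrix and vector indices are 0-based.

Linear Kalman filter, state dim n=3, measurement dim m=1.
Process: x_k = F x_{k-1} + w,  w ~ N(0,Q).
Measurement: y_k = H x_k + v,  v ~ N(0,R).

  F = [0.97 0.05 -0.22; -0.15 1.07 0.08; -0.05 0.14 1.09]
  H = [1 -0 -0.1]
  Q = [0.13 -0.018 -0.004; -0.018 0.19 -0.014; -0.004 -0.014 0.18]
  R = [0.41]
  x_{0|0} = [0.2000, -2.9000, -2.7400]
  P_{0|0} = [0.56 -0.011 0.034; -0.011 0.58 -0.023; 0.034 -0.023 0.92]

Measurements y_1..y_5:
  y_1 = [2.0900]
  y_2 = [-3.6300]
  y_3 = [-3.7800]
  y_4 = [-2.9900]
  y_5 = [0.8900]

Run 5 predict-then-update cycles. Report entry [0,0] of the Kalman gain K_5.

K[0,0] = 0.4991

step 1: x^-=[0.6518, -3.3522, -3.4026]  P^-=[0.6878 -0.0869 -0.2134; -0.0869 0.8713 0.1253; -0.2134 0.1253 1.2752]  S=[1.1532]  K=[0.6149; -0.0862; -0.2956]  nu=[1.0979]  x^+=[1.3269, -3.4469, -3.7272]  P^+=[0.2517 -0.0258 -0.0038; -0.0258 0.8627 0.0960; -0.0038 0.0960 1.1745]
step 2: x^-=[1.9348, -4.1854, -4.6115]  P^-=[0.4229 -0.0783 -0.2970; -0.0783 1.2157 0.3351; -0.2970 0.3351 1.6230]  S=[0.9085]  K=[0.4981; -0.1231; -0.5055]  nu=[-6.0259]  x^+=[-1.0670, -3.4438, -1.5652]  P^+=[0.1974 -0.0226 -0.0682; -0.0226 1.2020 0.2786; -0.0682 0.2786 1.3908]
step 3: x^-=[-0.8629, -3.6500, -2.1348]  P^-=[0.4069 -0.1022 -0.4079; -0.1022 1.6360 0.6299; -0.4079 0.6299 1.9492]  S=[0.9179]  K=[0.4877; -0.1799; -0.6568]  nu=[-3.1306]  x^+=[-2.3896, -3.0866, -0.0788]  P^+=[0.1886 -0.0216 -0.1139; -0.0216 1.6063 0.5214; -0.1139 0.5214 1.5533]
step 4: x^-=[-2.4549, -2.9506, -0.3985]  P^-=[0.4217 -0.1424 -0.4866; -0.1424 2.1422 0.9982; -0.4866 0.9982 2.2293]  S=[0.9513]  K=[0.4944; -0.2546; -0.7459]  nu=[-0.5750]  x^+=[-2.7392, -2.8042, 0.0304]  P^+=[0.1891 -0.0226 -0.1358; -0.0226 2.0805 0.8175; -0.1358 0.8175 1.7000]
step 5: x^-=[-2.8039, -2.5872, -0.2225]  P^-=[0.4332 -0.1916 -0.5350; -0.1916 2.7376 1.4344; -0.5350 1.4344 2.5057]  S=[0.9753]  K=[0.4991; -0.3436; -0.8055]  nu=[3.6716]  x^+=[-0.9715, -3.8487, -3.1800]  P^+=[0.1903 -0.0244 -0.1430; -0.0244 2.6225 1.1645; -0.1430 1.1645 1.8729]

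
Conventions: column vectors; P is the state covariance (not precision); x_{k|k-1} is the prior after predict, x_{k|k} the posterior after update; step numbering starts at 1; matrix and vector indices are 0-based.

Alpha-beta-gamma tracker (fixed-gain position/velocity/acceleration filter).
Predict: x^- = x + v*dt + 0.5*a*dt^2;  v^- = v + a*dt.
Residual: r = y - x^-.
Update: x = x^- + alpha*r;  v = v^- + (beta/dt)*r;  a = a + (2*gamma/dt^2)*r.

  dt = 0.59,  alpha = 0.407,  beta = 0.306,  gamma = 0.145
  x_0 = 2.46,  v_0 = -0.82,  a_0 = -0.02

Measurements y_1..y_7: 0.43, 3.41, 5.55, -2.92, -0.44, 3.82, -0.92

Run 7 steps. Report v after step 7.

step 1: x_pred=1.9727  r=-1.5427  x^+=1.3448  v^+=-1.6319  a^+=-1.3052
step 2: x_pred=0.1548  r=3.2552  x^+=1.4797  v^+=-0.7137  a^+=1.4066
step 3: x_pred=1.3034  r=4.2466  x^+=3.0318  v^+=2.3187  a^+=4.9445
step 4: x_pred=5.2604  r=-8.1804  x^+=1.9310  v^+=0.9932  a^+=-1.8706
step 5: x_pred=2.1914  r=-2.6314  x^+=1.1204  v^+=-1.4752  a^+=-4.0627
step 6: x_pred=-0.4571  r=4.2771  x^+=1.2837  v^+=-1.6539  a^+=-0.4995
step 7: x_pred=0.2209  r=-1.1409  x^+=-0.2434  v^+=-2.5404  a^+=-1.4500

v_post = -2.5404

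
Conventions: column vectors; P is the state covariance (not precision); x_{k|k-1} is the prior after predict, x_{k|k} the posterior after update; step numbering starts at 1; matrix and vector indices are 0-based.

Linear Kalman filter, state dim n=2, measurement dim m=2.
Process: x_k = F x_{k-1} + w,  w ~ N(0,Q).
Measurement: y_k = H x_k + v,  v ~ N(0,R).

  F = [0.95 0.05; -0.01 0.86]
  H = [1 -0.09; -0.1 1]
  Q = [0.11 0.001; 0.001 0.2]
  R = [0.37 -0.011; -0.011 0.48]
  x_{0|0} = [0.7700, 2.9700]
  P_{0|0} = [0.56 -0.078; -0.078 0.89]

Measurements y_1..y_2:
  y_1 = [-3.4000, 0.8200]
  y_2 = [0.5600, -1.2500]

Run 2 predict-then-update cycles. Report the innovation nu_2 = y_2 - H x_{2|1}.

step 1: x^-=[0.8800, 2.5465]  P^-=[0.6102 -0.0297; -0.0297 0.8596]  S=[0.9925 -0.1794; -0.1794 1.3517]  K=[0.6202 0.0152; 0.0076 0.6392]  nu=[-4.0508, -1.6385]  x^+=[-1.6574, 1.4683]  P^+=[0.2314 0.0236; 0.0236 0.3091]
step 2: x^-=[-1.5011, 1.2793]  P^-=[0.3219 0.0314; 0.0314 0.4282]  S=[0.6897 -0.0501; -0.0501 0.9052]  K=[0.4644 0.0248; 0.0238 0.4709]  nu=[2.1762, -2.6794]  x^+=[-0.5568, 0.0693]  P^+=[0.1737 0.0242; 0.0242 0.2282]

innov = [2.1762, -2.6794]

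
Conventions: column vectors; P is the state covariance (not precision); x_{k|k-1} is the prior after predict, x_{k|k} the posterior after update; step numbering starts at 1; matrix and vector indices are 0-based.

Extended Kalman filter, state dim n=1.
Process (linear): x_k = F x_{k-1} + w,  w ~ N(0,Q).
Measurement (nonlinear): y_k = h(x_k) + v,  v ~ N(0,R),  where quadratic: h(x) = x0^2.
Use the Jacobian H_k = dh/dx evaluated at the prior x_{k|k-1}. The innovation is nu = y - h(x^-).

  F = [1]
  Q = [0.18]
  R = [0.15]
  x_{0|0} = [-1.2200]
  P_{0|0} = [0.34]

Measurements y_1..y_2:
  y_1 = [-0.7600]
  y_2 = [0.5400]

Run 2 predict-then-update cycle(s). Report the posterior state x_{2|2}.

step 1: x^-=[-1.2200]  P^-=[0.5200]  H_jac=[-2.4400]  S=[3.2459]  K=[-0.3909]  nu=[-2.2484]  x^+=[-0.3411]  P^+=[0.0240]
step 2: x^-=[-0.3411]  P^-=[0.2040]  H_jac=[-0.6822]  S=[0.2450]  K=[-0.5682]  nu=[0.4236]  x^+=[-0.5818]  P^+=[0.1249]

x_post = [-0.5818]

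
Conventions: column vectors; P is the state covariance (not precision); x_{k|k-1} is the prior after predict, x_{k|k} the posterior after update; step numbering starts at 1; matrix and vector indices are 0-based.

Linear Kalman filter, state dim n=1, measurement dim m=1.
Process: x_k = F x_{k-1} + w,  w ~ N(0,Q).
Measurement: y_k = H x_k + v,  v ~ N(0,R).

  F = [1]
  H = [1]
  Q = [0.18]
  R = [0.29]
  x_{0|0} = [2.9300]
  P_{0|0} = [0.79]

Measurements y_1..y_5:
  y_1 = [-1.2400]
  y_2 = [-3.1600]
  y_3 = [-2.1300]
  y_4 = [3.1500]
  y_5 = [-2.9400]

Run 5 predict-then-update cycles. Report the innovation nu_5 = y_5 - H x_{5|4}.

innov = [-3.6896]

step 1: x^-=[2.9300]  P^-=[0.9700]  S=[1.2600]  K=[0.7698]  nu=[-4.1700]  x^+=[-0.2802]  P^+=[0.2233]
step 2: x^-=[-0.2802]  P^-=[0.4033]  S=[0.6933]  K=[0.5817]  nu=[-2.8798]  x^+=[-1.9553]  P^+=[0.1687]
step 3: x^-=[-1.9553]  P^-=[0.3487]  S=[0.6387]  K=[0.5459]  nu=[-0.1747]  x^+=[-2.0507]  P^+=[0.1583]
step 4: x^-=[-2.0507]  P^-=[0.3383]  S=[0.6283]  K=[0.5385]  nu=[5.2007]  x^+=[0.7496]  P^+=[0.1562]
step 5: x^-=[0.7496]  P^-=[0.3362]  S=[0.6262]  K=[0.5369]  nu=[-3.6896]  x^+=[-1.2312]  P^+=[0.1557]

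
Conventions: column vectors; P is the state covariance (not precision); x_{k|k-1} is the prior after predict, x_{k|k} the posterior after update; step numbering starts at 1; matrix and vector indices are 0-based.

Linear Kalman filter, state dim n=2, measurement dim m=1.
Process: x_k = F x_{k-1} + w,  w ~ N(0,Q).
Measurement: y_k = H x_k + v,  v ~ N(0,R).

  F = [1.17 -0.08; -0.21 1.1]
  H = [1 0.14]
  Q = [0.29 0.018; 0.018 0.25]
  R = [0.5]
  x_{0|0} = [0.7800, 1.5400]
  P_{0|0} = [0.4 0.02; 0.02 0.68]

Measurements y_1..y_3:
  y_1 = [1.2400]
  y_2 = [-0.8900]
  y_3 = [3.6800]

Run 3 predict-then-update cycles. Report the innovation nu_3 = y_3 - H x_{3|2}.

innov = [3.8633]

step 1: x^-=[0.7894, 1.5302]  P^-=[0.8382 -0.1140; -0.1140 1.0812]  S=[1.3274]  K=[0.6194; 0.0281]  nu=[0.2364]  x^+=[0.9358, 1.5368]  P^+=[0.3289 -0.1372; -0.1372 1.0802]
step 2: x^-=[0.9719, 1.4940]  P^-=[0.7728 -0.3367; -0.3367 1.6349]  S=[1.2106]  K=[0.5994; -0.0891]  nu=[-2.0711]  x^+=[-0.2696, 1.6785]  P^+=[0.3378 -0.2721; -0.2721 1.6253]
step 3: x^-=[-0.4497, 1.9029]  P^-=[0.8138 -0.5627; -0.5627 2.3571]  S=[1.2024]  K=[0.6113; -0.1936]  nu=[3.8633]  x^+=[1.9118, 1.1551]  P^+=[0.3645 -0.4205; -0.4205 2.3121]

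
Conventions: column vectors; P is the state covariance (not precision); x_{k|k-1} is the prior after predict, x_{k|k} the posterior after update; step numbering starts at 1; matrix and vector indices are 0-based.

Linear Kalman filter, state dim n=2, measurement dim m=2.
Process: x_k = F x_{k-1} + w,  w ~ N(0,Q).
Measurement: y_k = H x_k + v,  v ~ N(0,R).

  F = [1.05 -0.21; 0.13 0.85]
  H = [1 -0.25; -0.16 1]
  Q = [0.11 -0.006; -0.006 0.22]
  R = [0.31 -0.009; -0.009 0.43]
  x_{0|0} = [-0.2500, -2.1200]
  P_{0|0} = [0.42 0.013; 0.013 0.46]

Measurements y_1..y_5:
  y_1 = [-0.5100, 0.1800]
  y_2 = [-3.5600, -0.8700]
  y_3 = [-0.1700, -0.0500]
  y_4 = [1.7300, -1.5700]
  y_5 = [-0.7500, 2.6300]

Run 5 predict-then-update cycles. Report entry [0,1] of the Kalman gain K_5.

K[0,1] = 0.0348

step 1: x^-=[0.1827, -1.8345]  P^-=[0.5876 -0.0195; -0.0195 0.5623]  S=[0.9425 -0.2639; -0.2639 1.0136]  K=[0.6442 0.0557; -0.0148 0.5540]  nu=[-1.1513, 2.0437]  x^+=[-0.4452, -0.6853]  P^+=[0.2122 0.0521; 0.0521 0.2467]
step 2: x^-=[-0.3235, -0.6403]  P^-=[0.3319 0.0240; 0.0240 0.4133]  S=[0.6557 -0.1405; -0.1405 0.8442]  K=[0.5077 0.0500; -0.0177 0.4822]  nu=[-3.3966, -0.2814]  x^+=[-2.0620, -0.7160]  P^+=[0.1679 0.0438; 0.0438 0.2145]
step 3: x^-=[-2.0148, -0.8767]  P^-=[0.2852 0.0165; 0.0165 0.3875]  S=[0.6112 -0.1343; -0.1343 0.8195]  K=[0.4690 0.0414; -0.0293 0.4648]  nu=[1.6256, 0.5043]  x^+=[-1.2315, -0.6899]  P^+=[0.1546 0.0383; 0.0383 0.2063]
step 4: x^-=[-1.1482, -0.7465]  P^-=[0.2727 0.0114; 0.0114 0.3801]  S=[0.6007 -0.1358; -0.1358 0.8134]  K=[0.4574 0.0368; -0.0354 0.4591]  nu=[2.6916, -1.0072]  x^+=[0.0460, -1.3042]  P^+=[0.1504 0.0358; 0.0358 0.2035]
step 5: x^-=[0.3222, -1.1026]  P^-=[0.2690 0.0092; 0.0092 0.3774]  S=[0.5981 -0.1369; -0.1369 0.8114]  K=[0.4540 0.0348; -0.0379 0.4570]  nu=[-1.3479, 3.7842]  x^+=[-0.1579, 0.6777]  P^+=[0.1491 0.0347; 0.0347 0.2024]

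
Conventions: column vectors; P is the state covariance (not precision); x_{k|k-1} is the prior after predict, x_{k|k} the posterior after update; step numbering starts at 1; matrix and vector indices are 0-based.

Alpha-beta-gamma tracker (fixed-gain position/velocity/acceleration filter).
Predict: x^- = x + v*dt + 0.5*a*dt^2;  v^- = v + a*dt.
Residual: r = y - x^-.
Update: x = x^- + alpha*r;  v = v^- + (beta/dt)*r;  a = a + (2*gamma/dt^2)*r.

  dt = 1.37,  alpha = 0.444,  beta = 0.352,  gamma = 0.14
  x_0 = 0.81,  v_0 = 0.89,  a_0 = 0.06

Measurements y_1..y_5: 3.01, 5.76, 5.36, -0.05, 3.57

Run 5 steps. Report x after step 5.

x_post = 3.2788

step 1: x_pred=2.0856  r=0.9244  x^+=2.4960  v^+=1.2097  a^+=0.1979
step 2: x_pred=4.3391  r=1.4209  x^+=4.9700  v^+=1.8459  a^+=0.4099
step 3: x_pred=7.8835  r=-2.5235  x^+=6.7631  v^+=1.7591  a^+=0.0334
step 4: x_pred=9.2044  r=-9.2544  x^+=5.0954  v^+=-0.5729  a^+=-1.3472
step 5: x_pred=3.0463  r=0.5237  x^+=3.2788  v^+=-2.2840  a^+=-1.2690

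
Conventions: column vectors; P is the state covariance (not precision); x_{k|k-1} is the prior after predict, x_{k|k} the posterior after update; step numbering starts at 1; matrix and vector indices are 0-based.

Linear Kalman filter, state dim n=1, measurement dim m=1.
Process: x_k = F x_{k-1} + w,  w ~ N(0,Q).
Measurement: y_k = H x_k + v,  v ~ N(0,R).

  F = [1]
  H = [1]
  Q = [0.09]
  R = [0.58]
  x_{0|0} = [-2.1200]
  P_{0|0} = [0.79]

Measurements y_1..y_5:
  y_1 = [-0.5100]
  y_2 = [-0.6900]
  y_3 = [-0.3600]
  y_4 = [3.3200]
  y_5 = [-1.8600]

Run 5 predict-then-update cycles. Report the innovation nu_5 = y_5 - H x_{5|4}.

innov = [-2.5220]

step 1: x^-=[-2.1200]  P^-=[0.8800]  S=[1.4600]  K=[0.6027]  nu=[1.6100]  x^+=[-1.1496]  P^+=[0.3496]
step 2: x^-=[-1.1496]  P^-=[0.4396]  S=[1.0196]  K=[0.4311]  nu=[0.4596]  x^+=[-0.9514]  P^+=[0.2501]
step 3: x^-=[-0.9514]  P^-=[0.3401]  S=[0.9201]  K=[0.3696]  nu=[0.5914]  x^+=[-0.7328]  P^+=[0.2144]
step 4: x^-=[-0.7328]  P^-=[0.3044]  S=[0.8844]  K=[0.3442]  nu=[4.0528]  x^+=[0.6620]  P^+=[0.1996]
step 5: x^-=[0.6620]  P^-=[0.2896]  S=[0.8696]  K=[0.3330]  nu=[-2.5220]  x^+=[-0.1779]  P^+=[0.1932]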